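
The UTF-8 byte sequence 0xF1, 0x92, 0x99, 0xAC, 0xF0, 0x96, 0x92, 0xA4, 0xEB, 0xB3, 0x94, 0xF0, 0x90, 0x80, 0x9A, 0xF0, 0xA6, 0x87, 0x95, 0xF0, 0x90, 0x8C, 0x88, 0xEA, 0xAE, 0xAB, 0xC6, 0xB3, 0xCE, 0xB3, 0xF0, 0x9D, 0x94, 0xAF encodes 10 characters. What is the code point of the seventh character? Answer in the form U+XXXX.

Offset 0: leading byte 0xF1 = 11110001 → 4-byte char #1 = F1 92 99 AC.
Offset 4: leading byte 0xF0 = 11110000 → 4-byte char #2 = F0 96 92 A4.
Offset 8: leading byte 0xEB = 11101011 → 3-byte char #3 = EB B3 94.
Offset 11: leading byte 0xF0 = 11110000 → 4-byte char #4 = F0 90 80 9A.
Offset 15: leading byte 0xF0 = 11110000 → 4-byte char #5 = F0 A6 87 95.
Offset 19: leading byte 0xF0 = 11110000 → 4-byte char #6 = F0 90 8C 88.
Offset 23: leading byte 0xEA = 11101010 → 3-byte char #7 = EA AE AB.
Leading byte 0xEA = 11101010 matches 1110xxxx → 3-byte sequence.
Byte 1: 0xEA = 11101010, payload 1010 (4 bits).
Byte 2: 0xAE = 10101110 (10xxxxxx ✓), payload 101110.
Byte 3: 0xAB = 10101011 (10xxxxxx ✓), payload 101011.
Concatenate: 1010101110101011 = 0xABAB (16 bits → U+ABAB).

U+ABAB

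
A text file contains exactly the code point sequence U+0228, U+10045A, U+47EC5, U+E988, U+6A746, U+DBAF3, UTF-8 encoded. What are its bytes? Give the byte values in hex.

C8 A8 F4 80 91 9A F1 87 BB 85 EE A6 88 F1 AA 9D 86 F3 9B AB B3

U+0228: 2-byte form → C8 A8.
U+10045A: 4-byte form → F4 80 91 9A.
U+47EC5: 4-byte form → F1 87 BB 85.
U+E988: 3-byte form → EE A6 88.
U+6A746: 4-byte form → F1 AA 9D 86.
U+DBAF3: 4-byte form → F3 9B AB B3.
Concatenated (21 bytes): C8 A8 F4 80 91 9A F1 87 BB 85 EE A6 88 F1 AA 9D 86 F3 9B AB B3.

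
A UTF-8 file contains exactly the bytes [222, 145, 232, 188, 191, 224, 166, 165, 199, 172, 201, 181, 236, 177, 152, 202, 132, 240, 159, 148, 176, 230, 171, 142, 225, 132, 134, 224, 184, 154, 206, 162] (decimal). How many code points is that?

12

Byte at offset 0: 0xDE = 11011110 → 2-byte char (#1). Advance 2.
Byte at offset 2: 0xE8 = 11101000 → 3-byte char (#2). Advance 3.
Byte at offset 5: 0xE0 = 11100000 → 3-byte char (#3). Advance 3.
Byte at offset 8: 0xC7 = 11000111 → 2-byte char (#4). Advance 2.
Byte at offset 10: 0xC9 = 11001001 → 2-byte char (#5). Advance 2.
Byte at offset 12: 0xEC = 11101100 → 3-byte char (#6). Advance 3.
Byte at offset 15: 0xCA = 11001010 → 2-byte char (#7). Advance 2.
Byte at offset 17: 0xF0 = 11110000 → 4-byte char (#8). Advance 4.
Byte at offset 21: 0xE6 = 11100110 → 3-byte char (#9). Advance 3.
Byte at offset 24: 0xE1 = 11100001 → 3-byte char (#10). Advance 3.
Byte at offset 27: 0xE0 = 11100000 → 3-byte char (#11). Advance 3.
Byte at offset 30: 0xCE = 11001110 → 2-byte char (#12). Advance 2.
Reached end at offset 32 after 12 code points.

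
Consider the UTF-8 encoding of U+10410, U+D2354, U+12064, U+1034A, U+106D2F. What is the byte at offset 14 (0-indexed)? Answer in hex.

0x8D

U+10410 → 4-byte form F0 90 90 90 at offsets 0–3.
U+D2354 → 4-byte form F3 92 8D 94 at offsets 4–7.
U+12064 → 4-byte form F0 92 81 A4 at offsets 8–11.
U+1034A → 4-byte form F0 90 8D 8A at offsets 12–15.
Offset 14 falls in char 4's range; it's byte 3 of F0 90 8D 8A = 0x8D.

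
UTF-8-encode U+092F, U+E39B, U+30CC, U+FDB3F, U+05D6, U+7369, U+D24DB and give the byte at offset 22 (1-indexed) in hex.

0x9B

1-indexed offset 22 is 0-indexed offset 21.
U+092F → 3-byte form E0 A4 AF at offsets 0–2.
U+E39B → 3-byte form EE 8E 9B at offsets 3–5.
U+30CC → 3-byte form E3 83 8C at offsets 6–8.
U+FDB3F → 4-byte form F3 BD AC BF at offsets 9–12.
U+05D6 → 2-byte form D7 96 at offsets 13–14.
U+7369 → 3-byte form E7 8D A9 at offsets 15–17.
U+D24DB → 4-byte form F3 92 93 9B at offsets 18–21.
Offset 21 falls in char 7's range; it's byte 4 of F3 92 93 9B = 0x9B.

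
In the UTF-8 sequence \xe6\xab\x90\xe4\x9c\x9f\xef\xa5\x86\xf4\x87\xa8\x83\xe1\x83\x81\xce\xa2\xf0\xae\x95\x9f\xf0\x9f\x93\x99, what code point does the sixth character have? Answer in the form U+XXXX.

Offset 0: leading byte 0xE6 = 11100110 → 3-byte char #1 = E6 AB 90.
Offset 3: leading byte 0xE4 = 11100100 → 3-byte char #2 = E4 9C 9F.
Offset 6: leading byte 0xEF = 11101111 → 3-byte char #3 = EF A5 86.
Offset 9: leading byte 0xF4 = 11110100 → 4-byte char #4 = F4 87 A8 83.
Offset 13: leading byte 0xE1 = 11100001 → 3-byte char #5 = E1 83 81.
Offset 16: leading byte 0xCE = 11001110 → 2-byte char #6 = CE A2.
Leading byte 0xCE = 11001110 matches 110xxxxx → 2-byte sequence.
Byte 1: 0xCE = 11001110, payload 01110 (5 bits).
Byte 2: 0xA2 = 10100010 (10xxxxxx ✓), payload 100010.
Concatenate: 01110100010 = 0x3A2 (11 bits → U+03A2).

U+03A2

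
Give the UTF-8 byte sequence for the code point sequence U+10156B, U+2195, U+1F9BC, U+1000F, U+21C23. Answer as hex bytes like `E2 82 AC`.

U+10156B: 4-byte form → F4 81 95 AB.
U+2195: 3-byte form → E2 86 95.
U+1F9BC: 4-byte form → F0 9F A6 BC.
U+1000F: 4-byte form → F0 90 80 8F.
U+21C23: 4-byte form → F0 A1 B0 A3.
Concatenated (19 bytes): F4 81 95 AB E2 86 95 F0 9F A6 BC F0 90 80 8F F0 A1 B0 A3.

F4 81 95 AB E2 86 95 F0 9F A6 BC F0 90 80 8F F0 A1 B0 A3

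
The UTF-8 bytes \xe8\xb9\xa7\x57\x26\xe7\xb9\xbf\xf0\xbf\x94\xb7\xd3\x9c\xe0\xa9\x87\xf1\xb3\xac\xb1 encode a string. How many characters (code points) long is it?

8

Byte at offset 0: 0xE8 = 11101000 → 3-byte char (#1). Advance 3.
Byte at offset 3: 0x57 = 01010111 → 1-byte char (#2). Advance 1.
Byte at offset 4: 0x26 = 00100110 → 1-byte char (#3). Advance 1.
Byte at offset 5: 0xE7 = 11100111 → 3-byte char (#4). Advance 3.
Byte at offset 8: 0xF0 = 11110000 → 4-byte char (#5). Advance 4.
Byte at offset 12: 0xD3 = 11010011 → 2-byte char (#6). Advance 2.
Byte at offset 14: 0xE0 = 11100000 → 3-byte char (#7). Advance 3.
Byte at offset 17: 0xF1 = 11110001 → 4-byte char (#8). Advance 4.
Reached end at offset 21 after 8 code points.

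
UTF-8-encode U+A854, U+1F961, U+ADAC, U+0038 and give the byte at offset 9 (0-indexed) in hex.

0xAC

U+A854 → 3-byte form EA A1 94 at offsets 0–2.
U+1F961 → 4-byte form F0 9F A5 A1 at offsets 3–6.
U+ADAC → 3-byte form EA B6 AC at offsets 7–9.
Offset 9 falls in char 3's range; it's byte 3 of EA B6 AC = 0xAC.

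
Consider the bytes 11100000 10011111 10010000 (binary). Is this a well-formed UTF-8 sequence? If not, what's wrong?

Leading byte 0xE0 = 11100000 → 3-byte form.
Continuation bytes all match 10xxxxxx. Payload decodes to 0x7D0.
But 0x7D0 < 0x800, the minimum for a 3-byte sequence — this is an overlong encoding.

invalid (overlong encoding)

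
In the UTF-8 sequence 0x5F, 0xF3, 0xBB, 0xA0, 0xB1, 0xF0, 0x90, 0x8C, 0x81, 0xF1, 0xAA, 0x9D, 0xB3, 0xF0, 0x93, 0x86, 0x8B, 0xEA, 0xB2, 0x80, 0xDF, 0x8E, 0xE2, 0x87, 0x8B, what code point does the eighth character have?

U+21CB

Offset 0: leading byte 0x5F = 01011111 → 1-byte char #1 = 5F.
Offset 1: leading byte 0xF3 = 11110011 → 4-byte char #2 = F3 BB A0 B1.
Offset 5: leading byte 0xF0 = 11110000 → 4-byte char #3 = F0 90 8C 81.
Offset 9: leading byte 0xF1 = 11110001 → 4-byte char #4 = F1 AA 9D B3.
Offset 13: leading byte 0xF0 = 11110000 → 4-byte char #5 = F0 93 86 8B.
Offset 17: leading byte 0xEA = 11101010 → 3-byte char #6 = EA B2 80.
Offset 20: leading byte 0xDF = 11011111 → 2-byte char #7 = DF 8E.
Offset 22: leading byte 0xE2 = 11100010 → 3-byte char #8 = E2 87 8B.
Leading byte 0xE2 = 11100010 matches 1110xxxx → 3-byte sequence.
Byte 1: 0xE2 = 11100010, payload 0010 (4 bits).
Byte 2: 0x87 = 10000111 (10xxxxxx ✓), payload 000111.
Byte 3: 0x8B = 10001011 (10xxxxxx ✓), payload 001011.
Concatenate: 0010000111001011 = 0x21CB (16 bits → U+21CB).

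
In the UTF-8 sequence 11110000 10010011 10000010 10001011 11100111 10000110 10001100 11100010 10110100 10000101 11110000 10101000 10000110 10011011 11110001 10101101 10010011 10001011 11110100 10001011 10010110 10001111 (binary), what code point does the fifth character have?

Offset 0: leading byte 0xF0 = 11110000 → 4-byte char #1 = F0 93 82 8B.
Offset 4: leading byte 0xE7 = 11100111 → 3-byte char #2 = E7 86 8C.
Offset 7: leading byte 0xE2 = 11100010 → 3-byte char #3 = E2 B4 85.
Offset 10: leading byte 0xF0 = 11110000 → 4-byte char #4 = F0 A8 86 9B.
Offset 14: leading byte 0xF1 = 11110001 → 4-byte char #5 = F1 AD 93 8B.
Leading byte 0xF1 = 11110001 matches 11110xxx → 4-byte sequence.
Byte 1: 0xF1 = 11110001, payload 001 (3 bits).
Byte 2: 0xAD = 10101101 (10xxxxxx ✓), payload 101101.
Byte 3: 0x93 = 10010011 (10xxxxxx ✓), payload 010011.
Byte 4: 0x8B = 10001011 (10xxxxxx ✓), payload 001011.
Concatenate: 001101101010011001011 = 0x6D4CB (21 bits → U+6D4CB).

U+6D4CB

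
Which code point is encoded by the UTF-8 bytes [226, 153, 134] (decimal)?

Leading byte 0xE2 = 11100010 matches 1110xxxx → 3-byte sequence.
Byte 1: 0xE2 = 11100010, payload 0010 (4 bits).
Byte 2: 0x99 = 10011001 (10xxxxxx ✓), payload 011001.
Byte 3: 0x86 = 10000110 (10xxxxxx ✓), payload 000110.
Concatenate: 0010011001000110 = 0x2646 (16 bits → U+2646).

U+2646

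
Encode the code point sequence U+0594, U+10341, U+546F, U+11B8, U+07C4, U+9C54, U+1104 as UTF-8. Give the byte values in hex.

U+0594: 2-byte form → D6 94.
U+10341: 4-byte form → F0 90 8D 81.
U+546F: 3-byte form → E5 91 AF.
U+11B8: 3-byte form → E1 86 B8.
U+07C4: 2-byte form → DF 84.
U+9C54: 3-byte form → E9 B1 94.
U+1104: 3-byte form → E1 84 84.
Concatenated (20 bytes): D6 94 F0 90 8D 81 E5 91 AF E1 86 B8 DF 84 E9 B1 94 E1 84 84.

D6 94 F0 90 8D 81 E5 91 AF E1 86 B8 DF 84 E9 B1 94 E1 84 84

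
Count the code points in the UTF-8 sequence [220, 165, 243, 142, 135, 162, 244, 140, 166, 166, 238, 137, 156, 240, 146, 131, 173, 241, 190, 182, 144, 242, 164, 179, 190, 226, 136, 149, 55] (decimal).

9

Byte at offset 0: 0xDC = 11011100 → 2-byte char (#1). Advance 2.
Byte at offset 2: 0xF3 = 11110011 → 4-byte char (#2). Advance 4.
Byte at offset 6: 0xF4 = 11110100 → 4-byte char (#3). Advance 4.
Byte at offset 10: 0xEE = 11101110 → 3-byte char (#4). Advance 3.
Byte at offset 13: 0xF0 = 11110000 → 4-byte char (#5). Advance 4.
Byte at offset 17: 0xF1 = 11110001 → 4-byte char (#6). Advance 4.
Byte at offset 21: 0xF2 = 11110010 → 4-byte char (#7). Advance 4.
Byte at offset 25: 0xE2 = 11100010 → 3-byte char (#8). Advance 3.
Byte at offset 28: 0x37 = 00110111 → 1-byte char (#9). Advance 1.
Reached end at offset 29 after 9 code points.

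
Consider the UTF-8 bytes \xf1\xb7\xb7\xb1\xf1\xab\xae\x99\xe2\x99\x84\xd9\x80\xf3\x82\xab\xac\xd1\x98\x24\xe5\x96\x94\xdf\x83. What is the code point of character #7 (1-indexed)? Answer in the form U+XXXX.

U+0024

Offset 0: leading byte 0xF1 = 11110001 → 4-byte char #1 = F1 B7 B7 B1.
Offset 4: leading byte 0xF1 = 11110001 → 4-byte char #2 = F1 AB AE 99.
Offset 8: leading byte 0xE2 = 11100010 → 3-byte char #3 = E2 99 84.
Offset 11: leading byte 0xD9 = 11011001 → 2-byte char #4 = D9 80.
Offset 13: leading byte 0xF3 = 11110011 → 4-byte char #5 = F3 82 AB AC.
Offset 17: leading byte 0xD1 = 11010001 → 2-byte char #6 = D1 98.
Offset 19: leading byte 0x24 = 00100100 → 1-byte char #7 = 24.
Leading byte 0x24 = 00100100 matches 0xxxxxxx → 1-byte sequence.
Byte 1: 0x24 = 00100100, payload 0100100 (7 bits).
Concatenate: 0100100 = 0x24 (7 bits → U+0024).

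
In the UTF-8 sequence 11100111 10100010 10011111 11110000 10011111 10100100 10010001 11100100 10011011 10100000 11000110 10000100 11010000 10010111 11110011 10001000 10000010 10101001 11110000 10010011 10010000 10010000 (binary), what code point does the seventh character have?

U+13410

Offset 0: leading byte 0xE7 = 11100111 → 3-byte char #1 = E7 A2 9F.
Offset 3: leading byte 0xF0 = 11110000 → 4-byte char #2 = F0 9F A4 91.
Offset 7: leading byte 0xE4 = 11100100 → 3-byte char #3 = E4 9B A0.
Offset 10: leading byte 0xC6 = 11000110 → 2-byte char #4 = C6 84.
Offset 12: leading byte 0xD0 = 11010000 → 2-byte char #5 = D0 97.
Offset 14: leading byte 0xF3 = 11110011 → 4-byte char #6 = F3 88 82 A9.
Offset 18: leading byte 0xF0 = 11110000 → 4-byte char #7 = F0 93 90 90.
Leading byte 0xF0 = 11110000 matches 11110xxx → 4-byte sequence.
Byte 1: 0xF0 = 11110000, payload 000 (3 bits).
Byte 2: 0x93 = 10010011 (10xxxxxx ✓), payload 010011.
Byte 3: 0x90 = 10010000 (10xxxxxx ✓), payload 010000.
Byte 4: 0x90 = 10010000 (10xxxxxx ✓), payload 010000.
Concatenate: 000010011010000010000 = 0x13410 (21 bits → U+13410).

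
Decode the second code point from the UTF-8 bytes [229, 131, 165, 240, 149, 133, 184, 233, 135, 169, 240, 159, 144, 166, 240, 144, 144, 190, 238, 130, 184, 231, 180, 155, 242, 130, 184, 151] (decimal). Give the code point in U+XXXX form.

Offset 0: leading byte 0xE5 = 11100101 → 3-byte char #1 = E5 83 A5.
Offset 3: leading byte 0xF0 = 11110000 → 4-byte char #2 = F0 95 85 B8.
Leading byte 0xF0 = 11110000 matches 11110xxx → 4-byte sequence.
Byte 1: 0xF0 = 11110000, payload 000 (3 bits).
Byte 2: 0x95 = 10010101 (10xxxxxx ✓), payload 010101.
Byte 3: 0x85 = 10000101 (10xxxxxx ✓), payload 000101.
Byte 4: 0xB8 = 10111000 (10xxxxxx ✓), payload 111000.
Concatenate: 000010101000101111000 = 0x15178 (21 bits → U+15178).

U+15178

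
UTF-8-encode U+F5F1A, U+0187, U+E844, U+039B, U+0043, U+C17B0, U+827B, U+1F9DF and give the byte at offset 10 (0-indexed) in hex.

U+F5F1A → 4-byte form F3 B5 BC 9A at offsets 0–3.
U+0187 → 2-byte form C6 87 at offsets 4–5.
U+E844 → 3-byte form EE A1 84 at offsets 6–8.
U+039B → 2-byte form CE 9B at offsets 9–10.
Offset 10 falls in char 4's range; it's byte 2 of CE 9B = 0x9B.

0x9B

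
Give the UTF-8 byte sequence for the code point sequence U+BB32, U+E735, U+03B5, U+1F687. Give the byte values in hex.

EB AC B2 EE 9C B5 CE B5 F0 9F 9A 87

U+BB32: 3-byte form → EB AC B2.
U+E735: 3-byte form → EE 9C B5.
U+03B5: 2-byte form → CE B5.
U+1F687: 4-byte form → F0 9F 9A 87.
Concatenated (12 bytes): EB AC B2 EE 9C B5 CE B5 F0 9F 9A 87.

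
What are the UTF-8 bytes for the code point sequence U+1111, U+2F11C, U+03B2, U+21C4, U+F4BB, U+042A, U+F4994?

E1 84 91 F0 AF 84 9C CE B2 E2 87 84 EF 92 BB D0 AA F3 B4 A6 94

U+1111: 3-byte form → E1 84 91.
U+2F11C: 4-byte form → F0 AF 84 9C.
U+03B2: 2-byte form → CE B2.
U+21C4: 3-byte form → E2 87 84.
U+F4BB: 3-byte form → EF 92 BB.
U+042A: 2-byte form → D0 AA.
U+F4994: 4-byte form → F3 B4 A6 94.
Concatenated (21 bytes): E1 84 91 F0 AF 84 9C CE B2 E2 87 84 EF 92 BB D0 AA F3 B4 A6 94.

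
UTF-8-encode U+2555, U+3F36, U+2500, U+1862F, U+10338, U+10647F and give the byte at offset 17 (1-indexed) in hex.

0xB8

1-indexed offset 17 is 0-indexed offset 16.
U+2555 → 3-byte form E2 95 95 at offsets 0–2.
U+3F36 → 3-byte form E3 BC B6 at offsets 3–5.
U+2500 → 3-byte form E2 94 80 at offsets 6–8.
U+1862F → 4-byte form F0 98 98 AF at offsets 9–12.
U+10338 → 4-byte form F0 90 8C B8 at offsets 13–16.
Offset 16 falls in char 5's range; it's byte 4 of F0 90 8C B8 = 0xB8.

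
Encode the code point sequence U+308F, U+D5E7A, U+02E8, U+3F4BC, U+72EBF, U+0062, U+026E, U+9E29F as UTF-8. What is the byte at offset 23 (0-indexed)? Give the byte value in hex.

0x9F

U+308F → 3-byte form E3 82 8F at offsets 0–2.
U+D5E7A → 4-byte form F3 95 B9 BA at offsets 3–6.
U+02E8 → 2-byte form CB A8 at offsets 7–8.
U+3F4BC → 4-byte form F0 BF 92 BC at offsets 9–12.
U+72EBF → 4-byte form F1 B2 BA BF at offsets 13–16.
U+0062 → 1-byte form 62 at offsets 17–17.
U+026E → 2-byte form C9 AE at offsets 18–19.
U+9E29F → 4-byte form F2 9E 8A 9F at offsets 20–23.
Offset 23 falls in char 8's range; it's byte 4 of F2 9E 8A 9F = 0x9F.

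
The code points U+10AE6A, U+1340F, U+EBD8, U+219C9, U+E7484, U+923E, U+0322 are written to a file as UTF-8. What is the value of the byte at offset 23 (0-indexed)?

U+10AE6A → 4-byte form F4 8A B9 AA at offsets 0–3.
U+1340F → 4-byte form F0 93 90 8F at offsets 4–7.
U+EBD8 → 3-byte form EE AF 98 at offsets 8–10.
U+219C9 → 4-byte form F0 A1 A7 89 at offsets 11–14.
U+E7484 → 4-byte form F3 A7 92 84 at offsets 15–18.
U+923E → 3-byte form E9 88 BE at offsets 19–21.
U+0322 → 2-byte form CC A2 at offsets 22–23.
Offset 23 falls in char 7's range; it's byte 2 of CC A2 = 0xA2.

0xA2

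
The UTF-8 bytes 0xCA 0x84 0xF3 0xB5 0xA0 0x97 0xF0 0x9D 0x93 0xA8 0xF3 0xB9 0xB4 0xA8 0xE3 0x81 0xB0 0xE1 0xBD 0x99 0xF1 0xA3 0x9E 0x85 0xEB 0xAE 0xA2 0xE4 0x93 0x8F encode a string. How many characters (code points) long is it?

9

Byte at offset 0: 0xCA = 11001010 → 2-byte char (#1). Advance 2.
Byte at offset 2: 0xF3 = 11110011 → 4-byte char (#2). Advance 4.
Byte at offset 6: 0xF0 = 11110000 → 4-byte char (#3). Advance 4.
Byte at offset 10: 0xF3 = 11110011 → 4-byte char (#4). Advance 4.
Byte at offset 14: 0xE3 = 11100011 → 3-byte char (#5). Advance 3.
Byte at offset 17: 0xE1 = 11100001 → 3-byte char (#6). Advance 3.
Byte at offset 20: 0xF1 = 11110001 → 4-byte char (#7). Advance 4.
Byte at offset 24: 0xEB = 11101011 → 3-byte char (#8). Advance 3.
Byte at offset 27: 0xE4 = 11100100 → 3-byte char (#9). Advance 3.
Reached end at offset 30 after 9 code points.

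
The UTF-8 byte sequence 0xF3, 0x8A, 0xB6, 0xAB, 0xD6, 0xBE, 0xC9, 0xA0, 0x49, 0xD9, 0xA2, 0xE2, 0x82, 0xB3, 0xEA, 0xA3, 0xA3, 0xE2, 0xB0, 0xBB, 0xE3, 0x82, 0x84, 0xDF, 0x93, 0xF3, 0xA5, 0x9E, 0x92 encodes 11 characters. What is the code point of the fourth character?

Offset 0: leading byte 0xF3 = 11110011 → 4-byte char #1 = F3 8A B6 AB.
Offset 4: leading byte 0xD6 = 11010110 → 2-byte char #2 = D6 BE.
Offset 6: leading byte 0xC9 = 11001001 → 2-byte char #3 = C9 A0.
Offset 8: leading byte 0x49 = 01001001 → 1-byte char #4 = 49.
Leading byte 0x49 = 01001001 matches 0xxxxxxx → 1-byte sequence.
Byte 1: 0x49 = 01001001, payload 1001001 (7 bits).
Concatenate: 1001001 = 0x49 (7 bits → U+0049).

U+0049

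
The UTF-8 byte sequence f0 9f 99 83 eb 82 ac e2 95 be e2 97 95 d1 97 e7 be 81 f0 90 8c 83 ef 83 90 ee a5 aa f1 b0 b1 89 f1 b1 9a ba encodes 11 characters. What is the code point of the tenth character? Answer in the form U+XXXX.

Offset 0: leading byte 0xF0 = 11110000 → 4-byte char #1 = F0 9F 99 83.
Offset 4: leading byte 0xEB = 11101011 → 3-byte char #2 = EB 82 AC.
Offset 7: leading byte 0xE2 = 11100010 → 3-byte char #3 = E2 95 BE.
Offset 10: leading byte 0xE2 = 11100010 → 3-byte char #4 = E2 97 95.
Offset 13: leading byte 0xD1 = 11010001 → 2-byte char #5 = D1 97.
Offset 15: leading byte 0xE7 = 11100111 → 3-byte char #6 = E7 BE 81.
Offset 18: leading byte 0xF0 = 11110000 → 4-byte char #7 = F0 90 8C 83.
Offset 22: leading byte 0xEF = 11101111 → 3-byte char #8 = EF 83 90.
Offset 25: leading byte 0xEE = 11101110 → 3-byte char #9 = EE A5 AA.
Offset 28: leading byte 0xF1 = 11110001 → 4-byte char #10 = F1 B0 B1 89.
Leading byte 0xF1 = 11110001 matches 11110xxx → 4-byte sequence.
Byte 1: 0xF1 = 11110001, payload 001 (3 bits).
Byte 2: 0xB0 = 10110000 (10xxxxxx ✓), payload 110000.
Byte 3: 0xB1 = 10110001 (10xxxxxx ✓), payload 110001.
Byte 4: 0x89 = 10001001 (10xxxxxx ✓), payload 001001.
Concatenate: 001110000110001001001 = 0x70C49 (21 bits → U+70C49).

U+70C49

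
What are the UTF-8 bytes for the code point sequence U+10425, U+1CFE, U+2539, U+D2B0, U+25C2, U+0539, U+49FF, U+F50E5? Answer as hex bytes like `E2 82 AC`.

U+10425: 4-byte form → F0 90 90 A5.
U+1CFE: 3-byte form → E1 B3 BE.
U+2539: 3-byte form → E2 94 B9.
U+D2B0: 3-byte form → ED 8A B0.
U+25C2: 3-byte form → E2 97 82.
U+0539: 2-byte form → D4 B9.
U+49FF: 3-byte form → E4 A7 BF.
U+F50E5: 4-byte form → F3 B5 83 A5.
Concatenated (25 bytes): F0 90 90 A5 E1 B3 BE E2 94 B9 ED 8A B0 E2 97 82 D4 B9 E4 A7 BF F3 B5 83 A5.

F0 90 90 A5 E1 B3 BE E2 94 B9 ED 8A B0 E2 97 82 D4 B9 E4 A7 BF F3 B5 83 A5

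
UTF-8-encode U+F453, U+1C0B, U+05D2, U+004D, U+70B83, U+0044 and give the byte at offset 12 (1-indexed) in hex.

1-indexed offset 12 is 0-indexed offset 11.
U+F453 → 3-byte form EF 91 93 at offsets 0–2.
U+1C0B → 3-byte form E1 B0 8B at offsets 3–5.
U+05D2 → 2-byte form D7 92 at offsets 6–7.
U+004D → 1-byte form 4D at offsets 8–8.
U+70B83 → 4-byte form F1 B0 AE 83 at offsets 9–12.
Offset 11 falls in char 5's range; it's byte 3 of F1 B0 AE 83 = 0xAE.

0xAE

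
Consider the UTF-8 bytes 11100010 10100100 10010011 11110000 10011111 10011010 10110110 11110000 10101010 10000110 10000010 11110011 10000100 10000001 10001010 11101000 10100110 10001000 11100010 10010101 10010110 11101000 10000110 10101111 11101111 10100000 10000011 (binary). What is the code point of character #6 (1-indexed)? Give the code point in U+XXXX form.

U+2556

Offset 0: leading byte 0xE2 = 11100010 → 3-byte char #1 = E2 A4 93.
Offset 3: leading byte 0xF0 = 11110000 → 4-byte char #2 = F0 9F 9A B6.
Offset 7: leading byte 0xF0 = 11110000 → 4-byte char #3 = F0 AA 86 82.
Offset 11: leading byte 0xF3 = 11110011 → 4-byte char #4 = F3 84 81 8A.
Offset 15: leading byte 0xE8 = 11101000 → 3-byte char #5 = E8 A6 88.
Offset 18: leading byte 0xE2 = 11100010 → 3-byte char #6 = E2 95 96.
Leading byte 0xE2 = 11100010 matches 1110xxxx → 3-byte sequence.
Byte 1: 0xE2 = 11100010, payload 0010 (4 bits).
Byte 2: 0x95 = 10010101 (10xxxxxx ✓), payload 010101.
Byte 3: 0x96 = 10010110 (10xxxxxx ✓), payload 010110.
Concatenate: 0010010101010110 = 0x2556 (16 bits → U+2556).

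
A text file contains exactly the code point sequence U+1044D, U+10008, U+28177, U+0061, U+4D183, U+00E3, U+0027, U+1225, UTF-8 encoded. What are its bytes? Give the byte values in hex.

U+1044D: 4-byte form → F0 90 91 8D.
U+10008: 4-byte form → F0 90 80 88.
U+28177: 4-byte form → F0 A8 85 B7.
U+0061: 1-byte form → 61.
U+4D183: 4-byte form → F1 8D 86 83.
U+00E3: 2-byte form → C3 A3.
U+0027: 1-byte form → 27.
U+1225: 3-byte form → E1 88 A5.
Concatenated (23 bytes): F0 90 91 8D F0 90 80 88 F0 A8 85 B7 61 F1 8D 86 83 C3 A3 27 E1 88 A5.

F0 90 91 8D F0 90 80 88 F0 A8 85 B7 61 F1 8D 86 83 C3 A3 27 E1 88 A5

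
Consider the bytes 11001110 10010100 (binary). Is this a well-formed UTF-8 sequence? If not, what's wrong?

valid

Leading byte 0xCE = 11001110 → 2-byte form.
Continuation bytes 0x94=10010100 all match 10xxxxxx.
Decoded value 0x394 is ≥ 0x80 (shortest form) and not a surrogate.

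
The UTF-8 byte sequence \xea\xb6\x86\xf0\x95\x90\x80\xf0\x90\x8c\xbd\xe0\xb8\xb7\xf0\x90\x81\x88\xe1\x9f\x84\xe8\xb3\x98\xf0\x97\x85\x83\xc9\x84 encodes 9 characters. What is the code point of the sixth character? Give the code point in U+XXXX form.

U+17C4

Offset 0: leading byte 0xEA = 11101010 → 3-byte char #1 = EA B6 86.
Offset 3: leading byte 0xF0 = 11110000 → 4-byte char #2 = F0 95 90 80.
Offset 7: leading byte 0xF0 = 11110000 → 4-byte char #3 = F0 90 8C BD.
Offset 11: leading byte 0xE0 = 11100000 → 3-byte char #4 = E0 B8 B7.
Offset 14: leading byte 0xF0 = 11110000 → 4-byte char #5 = F0 90 81 88.
Offset 18: leading byte 0xE1 = 11100001 → 3-byte char #6 = E1 9F 84.
Leading byte 0xE1 = 11100001 matches 1110xxxx → 3-byte sequence.
Byte 1: 0xE1 = 11100001, payload 0001 (4 bits).
Byte 2: 0x9F = 10011111 (10xxxxxx ✓), payload 011111.
Byte 3: 0x84 = 10000100 (10xxxxxx ✓), payload 000100.
Concatenate: 0001011111000100 = 0x17C4 (16 bits → U+17C4).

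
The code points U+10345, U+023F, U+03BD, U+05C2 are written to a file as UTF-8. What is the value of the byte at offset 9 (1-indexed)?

0xD7

1-indexed offset 9 is 0-indexed offset 8.
U+10345 → 4-byte form F0 90 8D 85 at offsets 0–3.
U+023F → 2-byte form C8 BF at offsets 4–5.
U+03BD → 2-byte form CE BD at offsets 6–7.
U+05C2 → 2-byte form D7 82 at offsets 8–9.
Offset 8 falls in char 4's range; it's byte 1 of D7 82 = 0xD7.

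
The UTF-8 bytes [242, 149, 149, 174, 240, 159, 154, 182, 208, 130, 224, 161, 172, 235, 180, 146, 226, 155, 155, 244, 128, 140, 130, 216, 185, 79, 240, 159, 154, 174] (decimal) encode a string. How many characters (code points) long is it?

10

Byte at offset 0: 0xF2 = 11110010 → 4-byte char (#1). Advance 4.
Byte at offset 4: 0xF0 = 11110000 → 4-byte char (#2). Advance 4.
Byte at offset 8: 0xD0 = 11010000 → 2-byte char (#3). Advance 2.
Byte at offset 10: 0xE0 = 11100000 → 3-byte char (#4). Advance 3.
Byte at offset 13: 0xEB = 11101011 → 3-byte char (#5). Advance 3.
Byte at offset 16: 0xE2 = 11100010 → 3-byte char (#6). Advance 3.
Byte at offset 19: 0xF4 = 11110100 → 4-byte char (#7). Advance 4.
Byte at offset 23: 0xD8 = 11011000 → 2-byte char (#8). Advance 2.
Byte at offset 25: 0x4F = 01001111 → 1-byte char (#9). Advance 1.
Byte at offset 26: 0xF0 = 11110000 → 4-byte char (#10). Advance 4.
Reached end at offset 30 after 10 code points.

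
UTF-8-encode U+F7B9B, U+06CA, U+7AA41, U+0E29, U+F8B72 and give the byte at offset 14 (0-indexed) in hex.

U+F7B9B → 4-byte form F3 B7 AE 9B at offsets 0–3.
U+06CA → 2-byte form DB 8A at offsets 4–5.
U+7AA41 → 4-byte form F1 BA A9 81 at offsets 6–9.
U+0E29 → 3-byte form E0 B8 A9 at offsets 10–12.
U+F8B72 → 4-byte form F3 B8 AD B2 at offsets 13–16.
Offset 14 falls in char 5's range; it's byte 2 of F3 B8 AD B2 = 0xB8.

0xB8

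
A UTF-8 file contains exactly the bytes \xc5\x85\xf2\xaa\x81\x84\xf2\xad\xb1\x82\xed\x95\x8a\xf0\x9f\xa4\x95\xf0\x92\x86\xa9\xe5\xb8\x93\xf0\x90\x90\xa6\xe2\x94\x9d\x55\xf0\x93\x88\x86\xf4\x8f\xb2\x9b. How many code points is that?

Byte at offset 0: 0xC5 = 11000101 → 2-byte char (#1). Advance 2.
Byte at offset 2: 0xF2 = 11110010 → 4-byte char (#2). Advance 4.
Byte at offset 6: 0xF2 = 11110010 → 4-byte char (#3). Advance 4.
Byte at offset 10: 0xED = 11101101 → 3-byte char (#4). Advance 3.
Byte at offset 13: 0xF0 = 11110000 → 4-byte char (#5). Advance 4.
Byte at offset 17: 0xF0 = 11110000 → 4-byte char (#6). Advance 4.
Byte at offset 21: 0xE5 = 11100101 → 3-byte char (#7). Advance 3.
Byte at offset 24: 0xF0 = 11110000 → 4-byte char (#8). Advance 4.
Byte at offset 28: 0xE2 = 11100010 → 3-byte char (#9). Advance 3.
Byte at offset 31: 0x55 = 01010101 → 1-byte char (#10). Advance 1.
Byte at offset 32: 0xF0 = 11110000 → 4-byte char (#11). Advance 4.
Byte at offset 36: 0xF4 = 11110100 → 4-byte char (#12). Advance 4.
Reached end at offset 40 after 12 code points.

12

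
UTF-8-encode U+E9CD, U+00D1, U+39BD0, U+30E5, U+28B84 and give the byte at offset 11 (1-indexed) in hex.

0x83

1-indexed offset 11 is 0-indexed offset 10.
U+E9CD → 3-byte form EE A7 8D at offsets 0–2.
U+00D1 → 2-byte form C3 91 at offsets 3–4.
U+39BD0 → 4-byte form F0 B9 AF 90 at offsets 5–8.
U+30E5 → 3-byte form E3 83 A5 at offsets 9–11.
Offset 10 falls in char 4's range; it's byte 2 of E3 83 A5 = 0x83.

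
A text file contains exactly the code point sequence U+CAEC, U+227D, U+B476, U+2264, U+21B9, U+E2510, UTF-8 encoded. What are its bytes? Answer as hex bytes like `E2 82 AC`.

U+CAEC: 3-byte form → EC AB AC.
U+227D: 3-byte form → E2 89 BD.
U+B476: 3-byte form → EB 91 B6.
U+2264: 3-byte form → E2 89 A4.
U+21B9: 3-byte form → E2 86 B9.
U+E2510: 4-byte form → F3 A2 94 90.
Concatenated (19 bytes): EC AB AC E2 89 BD EB 91 B6 E2 89 A4 E2 86 B9 F3 A2 94 90.

EC AB AC E2 89 BD EB 91 B6 E2 89 A4 E2 86 B9 F3 A2 94 90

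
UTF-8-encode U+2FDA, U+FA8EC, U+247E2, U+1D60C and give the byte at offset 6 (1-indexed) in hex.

0xA3

1-indexed offset 6 is 0-indexed offset 5.
U+2FDA → 3-byte form E2 BF 9A at offsets 0–2.
U+FA8EC → 4-byte form F3 BA A3 AC at offsets 3–6.
Offset 5 falls in char 2's range; it's byte 3 of F3 BA A3 AC = 0xA3.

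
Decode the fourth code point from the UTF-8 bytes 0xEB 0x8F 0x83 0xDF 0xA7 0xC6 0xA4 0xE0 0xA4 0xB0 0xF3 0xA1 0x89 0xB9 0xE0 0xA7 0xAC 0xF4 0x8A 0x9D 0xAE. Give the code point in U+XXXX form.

U+0930

Offset 0: leading byte 0xEB = 11101011 → 3-byte char #1 = EB 8F 83.
Offset 3: leading byte 0xDF = 11011111 → 2-byte char #2 = DF A7.
Offset 5: leading byte 0xC6 = 11000110 → 2-byte char #3 = C6 A4.
Offset 7: leading byte 0xE0 = 11100000 → 3-byte char #4 = E0 A4 B0.
Leading byte 0xE0 = 11100000 matches 1110xxxx → 3-byte sequence.
Byte 1: 0xE0 = 11100000, payload 0000 (4 bits).
Byte 2: 0xA4 = 10100100 (10xxxxxx ✓), payload 100100.
Byte 3: 0xB0 = 10110000 (10xxxxxx ✓), payload 110000.
Concatenate: 0000100100110000 = 0x930 (16 bits → U+0930).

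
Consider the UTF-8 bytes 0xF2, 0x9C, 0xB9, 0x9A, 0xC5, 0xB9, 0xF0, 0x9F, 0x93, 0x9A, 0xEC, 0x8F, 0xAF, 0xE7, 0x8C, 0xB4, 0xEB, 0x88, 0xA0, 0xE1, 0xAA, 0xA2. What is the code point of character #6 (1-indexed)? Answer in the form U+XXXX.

U+B220

Offset 0: leading byte 0xF2 = 11110010 → 4-byte char #1 = F2 9C B9 9A.
Offset 4: leading byte 0xC5 = 11000101 → 2-byte char #2 = C5 B9.
Offset 6: leading byte 0xF0 = 11110000 → 4-byte char #3 = F0 9F 93 9A.
Offset 10: leading byte 0xEC = 11101100 → 3-byte char #4 = EC 8F AF.
Offset 13: leading byte 0xE7 = 11100111 → 3-byte char #5 = E7 8C B4.
Offset 16: leading byte 0xEB = 11101011 → 3-byte char #6 = EB 88 A0.
Leading byte 0xEB = 11101011 matches 1110xxxx → 3-byte sequence.
Byte 1: 0xEB = 11101011, payload 1011 (4 bits).
Byte 2: 0x88 = 10001000 (10xxxxxx ✓), payload 001000.
Byte 3: 0xA0 = 10100000 (10xxxxxx ✓), payload 100000.
Concatenate: 1011001000100000 = 0xB220 (16 bits → U+B220).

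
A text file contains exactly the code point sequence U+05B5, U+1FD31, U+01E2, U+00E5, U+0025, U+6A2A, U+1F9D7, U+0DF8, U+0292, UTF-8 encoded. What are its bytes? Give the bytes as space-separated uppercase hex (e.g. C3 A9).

D6 B5 F0 9F B4 B1 C7 A2 C3 A5 25 E6 A8 AA F0 9F A7 97 E0 B7 B8 CA 92

U+05B5: 2-byte form → D6 B5.
U+1FD31: 4-byte form → F0 9F B4 B1.
U+01E2: 2-byte form → C7 A2.
U+00E5: 2-byte form → C3 A5.
U+0025: 1-byte form → 25.
U+6A2A: 3-byte form → E6 A8 AA.
U+1F9D7: 4-byte form → F0 9F A7 97.
U+0DF8: 3-byte form → E0 B7 B8.
U+0292: 2-byte form → CA 92.
Concatenated (23 bytes): D6 B5 F0 9F B4 B1 C7 A2 C3 A5 25 E6 A8 AA F0 9F A7 97 E0 B7 B8 CA 92.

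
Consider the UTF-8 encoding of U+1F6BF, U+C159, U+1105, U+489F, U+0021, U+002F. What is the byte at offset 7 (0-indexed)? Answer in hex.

0xE1

U+1F6BF → 4-byte form F0 9F 9A BF at offsets 0–3.
U+C159 → 3-byte form EC 85 99 at offsets 4–6.
U+1105 → 3-byte form E1 84 85 at offsets 7–9.
Offset 7 falls in char 3's range; it's byte 1 of E1 84 85 = 0xE1.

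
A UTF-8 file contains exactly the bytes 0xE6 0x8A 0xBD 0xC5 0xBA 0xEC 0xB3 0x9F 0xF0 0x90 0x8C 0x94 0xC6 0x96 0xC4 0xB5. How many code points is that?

6

Byte at offset 0: 0xE6 = 11100110 → 3-byte char (#1). Advance 3.
Byte at offset 3: 0xC5 = 11000101 → 2-byte char (#2). Advance 2.
Byte at offset 5: 0xEC = 11101100 → 3-byte char (#3). Advance 3.
Byte at offset 8: 0xF0 = 11110000 → 4-byte char (#4). Advance 4.
Byte at offset 12: 0xC6 = 11000110 → 2-byte char (#5). Advance 2.
Byte at offset 14: 0xC4 = 11000100 → 2-byte char (#6). Advance 2.
Reached end at offset 16 after 6 code points.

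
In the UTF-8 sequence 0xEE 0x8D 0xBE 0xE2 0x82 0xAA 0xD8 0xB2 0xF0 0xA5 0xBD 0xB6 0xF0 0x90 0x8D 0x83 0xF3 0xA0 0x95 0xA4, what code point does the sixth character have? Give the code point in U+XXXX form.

U+E0564

Offset 0: leading byte 0xEE = 11101110 → 3-byte char #1 = EE 8D BE.
Offset 3: leading byte 0xE2 = 11100010 → 3-byte char #2 = E2 82 AA.
Offset 6: leading byte 0xD8 = 11011000 → 2-byte char #3 = D8 B2.
Offset 8: leading byte 0xF0 = 11110000 → 4-byte char #4 = F0 A5 BD B6.
Offset 12: leading byte 0xF0 = 11110000 → 4-byte char #5 = F0 90 8D 83.
Offset 16: leading byte 0xF3 = 11110011 → 4-byte char #6 = F3 A0 95 A4.
Leading byte 0xF3 = 11110011 matches 11110xxx → 4-byte sequence.
Byte 1: 0xF3 = 11110011, payload 011 (3 bits).
Byte 2: 0xA0 = 10100000 (10xxxxxx ✓), payload 100000.
Byte 3: 0x95 = 10010101 (10xxxxxx ✓), payload 010101.
Byte 4: 0xA4 = 10100100 (10xxxxxx ✓), payload 100100.
Concatenate: 011100000010101100100 = 0xE0564 (21 bits → U+E0564).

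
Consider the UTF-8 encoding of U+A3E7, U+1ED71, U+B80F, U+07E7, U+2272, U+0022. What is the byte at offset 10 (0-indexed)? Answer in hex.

U+A3E7 → 3-byte form EA 8F A7 at offsets 0–2.
U+1ED71 → 4-byte form F0 9E B5 B1 at offsets 3–6.
U+B80F → 3-byte form EB A0 8F at offsets 7–9.
U+07E7 → 2-byte form DF A7 at offsets 10–11.
Offset 10 falls in char 4's range; it's byte 1 of DF A7 = 0xDF.

0xDF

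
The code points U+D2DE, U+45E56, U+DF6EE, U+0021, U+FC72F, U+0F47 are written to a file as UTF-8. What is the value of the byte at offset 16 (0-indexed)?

U+D2DE → 3-byte form ED 8B 9E at offsets 0–2.
U+45E56 → 4-byte form F1 85 B9 96 at offsets 3–6.
U+DF6EE → 4-byte form F3 9F 9B AE at offsets 7–10.
U+0021 → 1-byte form 21 at offsets 11–11.
U+FC72F → 4-byte form F3 BC 9C AF at offsets 12–15.
U+0F47 → 3-byte form E0 BD 87 at offsets 16–18.
Offset 16 falls in char 6's range; it's byte 1 of E0 BD 87 = 0xE0.

0xE0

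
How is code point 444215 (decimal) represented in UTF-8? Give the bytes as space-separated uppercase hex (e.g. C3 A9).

F1 AC 9C B7

U+6C737 = 0x6C737 = 444215 decimal. In range U+10000–U+10FFFF → 4-byte form: 11110xxx 10xxxxxx 10xxxxxx 10xxxxxx.
Binary (21 bits): 001101100011100110111.
Split 3+6+6+6: 001 | 101100 | 011100 | 110111.
Byte 1: 11110001 = 0xF1.
Byte 2: 10101100 = 0xAC.
Byte 3: 10011100 = 0x9C.
Byte 4: 10110111 = 0xB7.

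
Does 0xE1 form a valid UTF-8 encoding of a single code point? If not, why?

Leading byte 0xE1 = 11100001 → 3-byte form, but only 1 byte is present.

invalid (sequence truncated)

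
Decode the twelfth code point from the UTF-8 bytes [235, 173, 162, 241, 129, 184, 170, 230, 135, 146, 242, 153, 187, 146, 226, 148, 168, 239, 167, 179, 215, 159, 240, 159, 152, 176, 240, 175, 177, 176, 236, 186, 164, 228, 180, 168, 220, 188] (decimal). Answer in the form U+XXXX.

U+073C

Offset 0: leading byte 0xEB = 11101011 → 3-byte char #1 = EB AD A2.
Offset 3: leading byte 0xF1 = 11110001 → 4-byte char #2 = F1 81 B8 AA.
Offset 7: leading byte 0xE6 = 11100110 → 3-byte char #3 = E6 87 92.
Offset 10: leading byte 0xF2 = 11110010 → 4-byte char #4 = F2 99 BB 92.
Offset 14: leading byte 0xE2 = 11100010 → 3-byte char #5 = E2 94 A8.
Offset 17: leading byte 0xEF = 11101111 → 3-byte char #6 = EF A7 B3.
Offset 20: leading byte 0xD7 = 11010111 → 2-byte char #7 = D7 9F.
Offset 22: leading byte 0xF0 = 11110000 → 4-byte char #8 = F0 9F 98 B0.
Offset 26: leading byte 0xF0 = 11110000 → 4-byte char #9 = F0 AF B1 B0.
Offset 30: leading byte 0xEC = 11101100 → 3-byte char #10 = EC BA A4.
Offset 33: leading byte 0xE4 = 11100100 → 3-byte char #11 = E4 B4 A8.
Offset 36: leading byte 0xDC = 11011100 → 2-byte char #12 = DC BC.
Leading byte 0xDC = 11011100 matches 110xxxxx → 2-byte sequence.
Byte 1: 0xDC = 11011100, payload 11100 (5 bits).
Byte 2: 0xBC = 10111100 (10xxxxxx ✓), payload 111100.
Concatenate: 11100111100 = 0x73C (11 bits → U+073C).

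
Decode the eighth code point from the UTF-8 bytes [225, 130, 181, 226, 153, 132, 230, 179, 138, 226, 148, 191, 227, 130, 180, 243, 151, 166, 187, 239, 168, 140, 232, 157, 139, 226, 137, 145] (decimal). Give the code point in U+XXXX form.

U+874B

Offset 0: leading byte 0xE1 = 11100001 → 3-byte char #1 = E1 82 B5.
Offset 3: leading byte 0xE2 = 11100010 → 3-byte char #2 = E2 99 84.
Offset 6: leading byte 0xE6 = 11100110 → 3-byte char #3 = E6 B3 8A.
Offset 9: leading byte 0xE2 = 11100010 → 3-byte char #4 = E2 94 BF.
Offset 12: leading byte 0xE3 = 11100011 → 3-byte char #5 = E3 82 B4.
Offset 15: leading byte 0xF3 = 11110011 → 4-byte char #6 = F3 97 A6 BB.
Offset 19: leading byte 0xEF = 11101111 → 3-byte char #7 = EF A8 8C.
Offset 22: leading byte 0xE8 = 11101000 → 3-byte char #8 = E8 9D 8B.
Leading byte 0xE8 = 11101000 matches 1110xxxx → 3-byte sequence.
Byte 1: 0xE8 = 11101000, payload 1000 (4 bits).
Byte 2: 0x9D = 10011101 (10xxxxxx ✓), payload 011101.
Byte 3: 0x8B = 10001011 (10xxxxxx ✓), payload 001011.
Concatenate: 1000011101001011 = 0x874B (16 bits → U+874B).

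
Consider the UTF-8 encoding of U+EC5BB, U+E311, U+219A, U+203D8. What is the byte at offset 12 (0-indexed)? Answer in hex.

U+EC5BB → 4-byte form F3 AC 96 BB at offsets 0–3.
U+E311 → 3-byte form EE 8C 91 at offsets 4–6.
U+219A → 3-byte form E2 86 9A at offsets 7–9.
U+203D8 → 4-byte form F0 A0 8F 98 at offsets 10–13.
Offset 12 falls in char 4's range; it's byte 3 of F0 A0 8F 98 = 0x8F.

0x8F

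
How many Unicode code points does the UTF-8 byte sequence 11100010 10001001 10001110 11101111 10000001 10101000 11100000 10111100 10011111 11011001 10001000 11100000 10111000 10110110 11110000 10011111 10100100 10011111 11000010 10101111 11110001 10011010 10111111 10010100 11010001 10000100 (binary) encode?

9

Byte at offset 0: 0xE2 = 11100010 → 3-byte char (#1). Advance 3.
Byte at offset 3: 0xEF = 11101111 → 3-byte char (#2). Advance 3.
Byte at offset 6: 0xE0 = 11100000 → 3-byte char (#3). Advance 3.
Byte at offset 9: 0xD9 = 11011001 → 2-byte char (#4). Advance 2.
Byte at offset 11: 0xE0 = 11100000 → 3-byte char (#5). Advance 3.
Byte at offset 14: 0xF0 = 11110000 → 4-byte char (#6). Advance 4.
Byte at offset 18: 0xC2 = 11000010 → 2-byte char (#7). Advance 2.
Byte at offset 20: 0xF1 = 11110001 → 4-byte char (#8). Advance 4.
Byte at offset 24: 0xD1 = 11010001 → 2-byte char (#9). Advance 2.
Reached end at offset 26 after 9 code points.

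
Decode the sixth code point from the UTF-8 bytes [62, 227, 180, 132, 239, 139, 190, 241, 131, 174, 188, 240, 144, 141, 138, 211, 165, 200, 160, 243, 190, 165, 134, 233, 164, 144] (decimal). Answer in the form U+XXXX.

U+04E5

Offset 0: leading byte 0x3E = 00111110 → 1-byte char #1 = 3E.
Offset 1: leading byte 0xE3 = 11100011 → 3-byte char #2 = E3 B4 84.
Offset 4: leading byte 0xEF = 11101111 → 3-byte char #3 = EF 8B BE.
Offset 7: leading byte 0xF1 = 11110001 → 4-byte char #4 = F1 83 AE BC.
Offset 11: leading byte 0xF0 = 11110000 → 4-byte char #5 = F0 90 8D 8A.
Offset 15: leading byte 0xD3 = 11010011 → 2-byte char #6 = D3 A5.
Leading byte 0xD3 = 11010011 matches 110xxxxx → 2-byte sequence.
Byte 1: 0xD3 = 11010011, payload 10011 (5 bits).
Byte 2: 0xA5 = 10100101 (10xxxxxx ✓), payload 100101.
Concatenate: 10011100101 = 0x4E5 (11 bits → U+04E5).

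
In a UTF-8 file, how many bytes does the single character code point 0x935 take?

U+0935 = 0x935. UTF-8 uses 1 byte below 0x80, 2 below 0x800, 3 below 0x10000, 4 up to 0x10FFFF. 0x935 is in U+0800–U+FFFF → 3 bytes.

3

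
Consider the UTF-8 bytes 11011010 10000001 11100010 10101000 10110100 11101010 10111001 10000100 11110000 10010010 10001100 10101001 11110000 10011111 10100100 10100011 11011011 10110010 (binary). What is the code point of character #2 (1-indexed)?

Offset 0: leading byte 0xDA = 11011010 → 2-byte char #1 = DA 81.
Offset 2: leading byte 0xE2 = 11100010 → 3-byte char #2 = E2 A8 B4.
Leading byte 0xE2 = 11100010 matches 1110xxxx → 3-byte sequence.
Byte 1: 0xE2 = 11100010, payload 0010 (4 bits).
Byte 2: 0xA8 = 10101000 (10xxxxxx ✓), payload 101000.
Byte 3: 0xB4 = 10110100 (10xxxxxx ✓), payload 110100.
Concatenate: 0010101000110100 = 0x2A34 (16 bits → U+2A34).

U+2A34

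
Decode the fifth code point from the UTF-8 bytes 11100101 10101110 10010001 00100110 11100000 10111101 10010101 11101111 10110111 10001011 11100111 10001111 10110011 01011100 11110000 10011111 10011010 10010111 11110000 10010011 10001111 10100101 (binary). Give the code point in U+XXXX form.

Offset 0: leading byte 0xE5 = 11100101 → 3-byte char #1 = E5 AE 91.
Offset 3: leading byte 0x26 = 00100110 → 1-byte char #2 = 26.
Offset 4: leading byte 0xE0 = 11100000 → 3-byte char #3 = E0 BD 95.
Offset 7: leading byte 0xEF = 11101111 → 3-byte char #4 = EF B7 8B.
Offset 10: leading byte 0xE7 = 11100111 → 3-byte char #5 = E7 8F B3.
Leading byte 0xE7 = 11100111 matches 1110xxxx → 3-byte sequence.
Byte 1: 0xE7 = 11100111, payload 0111 (4 bits).
Byte 2: 0x8F = 10001111 (10xxxxxx ✓), payload 001111.
Byte 3: 0xB3 = 10110011 (10xxxxxx ✓), payload 110011.
Concatenate: 0111001111110011 = 0x73F3 (16 bits → U+73F3).

U+73F3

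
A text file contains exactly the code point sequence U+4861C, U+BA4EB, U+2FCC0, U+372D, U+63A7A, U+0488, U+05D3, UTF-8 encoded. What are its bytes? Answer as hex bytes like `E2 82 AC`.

U+4861C: 4-byte form → F1 88 98 9C.
U+BA4EB: 4-byte form → F2 BA 93 AB.
U+2FCC0: 4-byte form → F0 AF B3 80.
U+372D: 3-byte form → E3 9C AD.
U+63A7A: 4-byte form → F1 A3 A9 BA.
U+0488: 2-byte form → D2 88.
U+05D3: 2-byte form → D7 93.
Concatenated (23 bytes): F1 88 98 9C F2 BA 93 AB F0 AF B3 80 E3 9C AD F1 A3 A9 BA D2 88 D7 93.

F1 88 98 9C F2 BA 93 AB F0 AF B3 80 E3 9C AD F1 A3 A9 BA D2 88 D7 93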